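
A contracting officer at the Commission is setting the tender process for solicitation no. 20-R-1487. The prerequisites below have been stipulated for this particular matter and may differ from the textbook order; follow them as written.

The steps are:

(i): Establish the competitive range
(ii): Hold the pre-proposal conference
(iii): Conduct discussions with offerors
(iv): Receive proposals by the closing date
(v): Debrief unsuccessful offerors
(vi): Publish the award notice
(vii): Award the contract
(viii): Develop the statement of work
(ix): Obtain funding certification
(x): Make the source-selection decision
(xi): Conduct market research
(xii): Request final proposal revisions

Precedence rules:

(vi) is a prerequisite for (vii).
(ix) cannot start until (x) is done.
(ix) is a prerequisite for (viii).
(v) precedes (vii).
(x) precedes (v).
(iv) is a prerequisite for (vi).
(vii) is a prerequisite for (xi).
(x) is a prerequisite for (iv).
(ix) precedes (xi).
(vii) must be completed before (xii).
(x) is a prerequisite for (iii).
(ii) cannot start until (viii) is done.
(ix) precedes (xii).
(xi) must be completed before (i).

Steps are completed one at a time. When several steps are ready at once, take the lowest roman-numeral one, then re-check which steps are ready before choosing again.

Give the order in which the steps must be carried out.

Only (x) has no prerequisites, so it is first.
Now (iii), (iv), (v) and (ix) have their prerequisites met. (iii) has the earlier label, so (iii) next.
(iv), (v) and (ix) are all available; (iv) has the earlier label → (iv).
(vi) now also ready, so the ready set is {(v), (vi), (ix)}; (v) has the earlier label → (v).
Ready: (vi) and (ix). (vi) has the earlier label → (vi).
(vii) and (ix) are both available; (vii) has the earlier label → (vii).
Next only (ix) has its prerequisites met → (ix).
Ready: (viii), (xi) and (xii). (viii) has the earlier label → (viii).
Now (ii), (xi) and (xii) have their prerequisites met. (ii) has the earlier label, so (ii) next.
Now (xi) and (xii) have their prerequisites met. (xi) has the earlier label, so (xi) next.
(i) now also ready, so the ready set is {(i), (xii)}; (i) has the earlier label → (i).
(xii) is the only step now ready → (xii).

(x), (iii), (iv), (v), (vi), (vii), (ix), (viii), (ii), (xi), (i), (xii)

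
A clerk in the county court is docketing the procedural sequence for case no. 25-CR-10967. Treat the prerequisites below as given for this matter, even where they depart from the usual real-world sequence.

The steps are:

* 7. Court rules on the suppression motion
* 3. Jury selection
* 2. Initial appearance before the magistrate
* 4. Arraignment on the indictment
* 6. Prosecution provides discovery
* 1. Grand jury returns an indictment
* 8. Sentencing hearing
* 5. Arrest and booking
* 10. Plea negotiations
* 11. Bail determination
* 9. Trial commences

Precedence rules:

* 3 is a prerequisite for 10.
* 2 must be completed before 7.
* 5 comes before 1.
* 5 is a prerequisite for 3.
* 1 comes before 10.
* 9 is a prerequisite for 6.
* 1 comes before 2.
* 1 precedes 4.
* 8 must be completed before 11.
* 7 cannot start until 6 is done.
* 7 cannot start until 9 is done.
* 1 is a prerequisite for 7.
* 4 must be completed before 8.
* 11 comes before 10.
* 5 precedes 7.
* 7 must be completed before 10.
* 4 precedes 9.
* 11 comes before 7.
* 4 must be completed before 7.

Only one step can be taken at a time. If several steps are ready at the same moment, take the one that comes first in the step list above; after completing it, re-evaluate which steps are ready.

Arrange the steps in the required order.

5, 3, 1, 2, 4, 8, 11, 9, 6, 7, 10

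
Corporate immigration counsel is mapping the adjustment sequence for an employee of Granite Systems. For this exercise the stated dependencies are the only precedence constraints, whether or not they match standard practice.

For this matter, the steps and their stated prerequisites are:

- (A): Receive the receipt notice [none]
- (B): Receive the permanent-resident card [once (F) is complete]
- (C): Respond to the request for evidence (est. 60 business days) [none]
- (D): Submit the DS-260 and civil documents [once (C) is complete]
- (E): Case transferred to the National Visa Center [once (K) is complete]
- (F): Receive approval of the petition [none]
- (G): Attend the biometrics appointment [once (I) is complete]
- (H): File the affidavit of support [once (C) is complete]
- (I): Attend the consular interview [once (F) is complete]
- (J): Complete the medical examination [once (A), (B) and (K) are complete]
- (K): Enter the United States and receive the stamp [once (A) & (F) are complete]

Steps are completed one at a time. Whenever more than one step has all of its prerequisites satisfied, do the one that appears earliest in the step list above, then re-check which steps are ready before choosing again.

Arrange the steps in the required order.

Nothing is required for (A), (C) and (F). (A) is listed earlier → (A) first.
(C) and (F) are both available; (C) is listed earlier → (C).
(D) and (H) now also ready, so the ready set is {(D), (F), (H)}; (D) is listed earlier → (D).
(F) and (H) are both available; (F) is listed earlier → (F).
(B), (H), (I) and (K) are all available; (B) is listed earlier → (B).
Ready: (H), (I) and (K). (H) is listed earlier → (H).
Ready: (I) and (K). (I) is listed earlier → (I).
Ready: (G) and (K). (G) is listed earlier → (G).
That leaves (K) as the only ready step → (K).
Ready: (E) and (J). (E) is listed earlier → (E).
(J) needed (A), (B) and (K), now all done → (J).

(A), (C), (D), (F), (B), (H), (I), (G), (K), (E), (J)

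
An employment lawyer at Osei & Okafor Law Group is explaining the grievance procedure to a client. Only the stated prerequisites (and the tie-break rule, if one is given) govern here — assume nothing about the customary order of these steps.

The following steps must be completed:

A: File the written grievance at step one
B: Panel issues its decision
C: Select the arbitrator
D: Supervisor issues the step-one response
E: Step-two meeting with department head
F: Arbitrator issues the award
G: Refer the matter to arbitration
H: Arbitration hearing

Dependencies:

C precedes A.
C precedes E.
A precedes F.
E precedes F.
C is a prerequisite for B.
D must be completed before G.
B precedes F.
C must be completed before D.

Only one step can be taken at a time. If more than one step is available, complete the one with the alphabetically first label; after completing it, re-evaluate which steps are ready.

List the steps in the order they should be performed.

C, A, B, D, E, F, G, H

Nothing is required for C and H. C has the earlier label → C first.
A, B, D and E now also ready, so the ready set is {A, B, D, E, H}; A has the earlier label → A.
Ready: B, D, E and H. B has the earlier label → B.
D, E and H are all available; D has the earlier label → D.
G now also ready, so the ready set is {E, G, H}; E has the earlier label → E.
F now also ready, so the ready set is {F, G, H}; F has the earlier label → F.
Ready: G and H. G has the earlier label → G.
H is the only step now ready → H.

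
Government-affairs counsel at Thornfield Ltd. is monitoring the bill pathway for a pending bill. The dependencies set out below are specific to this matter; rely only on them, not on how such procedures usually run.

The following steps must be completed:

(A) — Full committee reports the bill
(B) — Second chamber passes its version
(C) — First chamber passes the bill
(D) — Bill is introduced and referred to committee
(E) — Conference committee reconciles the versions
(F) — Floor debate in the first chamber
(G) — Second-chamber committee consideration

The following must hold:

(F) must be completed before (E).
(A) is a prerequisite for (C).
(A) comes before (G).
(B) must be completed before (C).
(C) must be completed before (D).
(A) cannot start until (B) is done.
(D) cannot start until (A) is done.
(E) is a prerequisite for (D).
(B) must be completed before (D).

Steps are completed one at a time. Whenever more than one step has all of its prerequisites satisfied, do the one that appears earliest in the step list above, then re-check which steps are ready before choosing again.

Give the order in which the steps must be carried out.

(B), (A), (C), (F), (E), (D), (G)

Nothing is required for (B) and (F). (B) is listed earlier → (B) first.
(A) now also ready, so the ready set is {(A), (F)}; (A) is listed earlier → (A).
(C) and (G) now also ready, so the ready set is {(C), (F), (G)}; (C) is listed earlier → (C).
Ready: (F) and (G). (F) is listed earlier → (F).
(E) and (G) are both available; (E) is listed earlier → (E).
Now (D) and (G) have their prerequisites met. (D) is listed earlier, so (D) next.
(G) is the only step now ready → (G).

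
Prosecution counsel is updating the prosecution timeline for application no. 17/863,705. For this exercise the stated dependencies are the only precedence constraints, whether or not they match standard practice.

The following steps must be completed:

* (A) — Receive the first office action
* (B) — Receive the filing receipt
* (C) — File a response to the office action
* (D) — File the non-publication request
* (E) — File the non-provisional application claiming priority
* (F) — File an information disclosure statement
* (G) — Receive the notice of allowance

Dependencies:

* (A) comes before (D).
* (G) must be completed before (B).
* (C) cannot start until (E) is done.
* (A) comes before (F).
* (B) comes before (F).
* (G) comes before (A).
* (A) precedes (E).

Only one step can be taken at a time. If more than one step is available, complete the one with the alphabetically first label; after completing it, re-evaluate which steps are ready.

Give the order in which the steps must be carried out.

(G) is the only step with nothing outstanding, so it goes first.
Ready: (A) and (B). (A) has the earlier label → (A).
(B), (D) and (E) are all available; (B) has the earlier label → (B).
(D), (E) and (F) are all available; (D) has the earlier label → (D).
(E) and (F) are both available; (E) has the earlier label → (E).
Now (C) and (F) have their prerequisites met. (C) has the earlier label, so (C) next.
Next only (F) has its prerequisites met → (F).

(G) (A) (B) (D) (E) (C) (F)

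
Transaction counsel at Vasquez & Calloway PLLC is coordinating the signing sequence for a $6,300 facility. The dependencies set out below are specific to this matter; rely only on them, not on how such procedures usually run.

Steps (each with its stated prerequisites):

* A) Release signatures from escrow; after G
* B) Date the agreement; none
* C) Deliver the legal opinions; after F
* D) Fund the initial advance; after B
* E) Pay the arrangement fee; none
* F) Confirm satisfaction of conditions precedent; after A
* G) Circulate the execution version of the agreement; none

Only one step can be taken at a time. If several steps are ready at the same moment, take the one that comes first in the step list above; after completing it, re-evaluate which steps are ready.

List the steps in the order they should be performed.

Nothing is required for B, E and G. B is listed earlier → B first.
Now D, E and G have their prerequisites met. D is listed earlier, so D next.
Ready: E and G. E is listed earlier → E.
G is the only step now ready → G.
Next only A has its prerequisites met → A.
That leaves F as the only ready step → F.
Next only C has its prerequisites met → C.

B, D, E, G, A, F, C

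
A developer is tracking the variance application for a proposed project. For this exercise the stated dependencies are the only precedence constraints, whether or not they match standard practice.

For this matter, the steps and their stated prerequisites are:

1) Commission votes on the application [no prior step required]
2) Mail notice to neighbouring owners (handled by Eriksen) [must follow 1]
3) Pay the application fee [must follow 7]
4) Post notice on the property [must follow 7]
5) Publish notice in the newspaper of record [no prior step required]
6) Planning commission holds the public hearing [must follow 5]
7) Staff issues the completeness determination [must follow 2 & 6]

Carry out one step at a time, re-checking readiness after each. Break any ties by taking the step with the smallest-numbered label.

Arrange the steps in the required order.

1, 2, 5, 6, 7, 3, 4

Nothing is required for 1 and 5. 1 has the earlier label → 1 first.
2 now also ready, so the ready set is {2, 5}; 2 has the earlier label → 2.
5 is the only step now ready → 5.
Next only 6 has its prerequisites met → 6.
That leaves 7 as the only ready step → 7.
Now 3 and 4 have their prerequisites met. 3 has the earlier label, so 3 next.
Next only 4 has its prerequisites met → 4.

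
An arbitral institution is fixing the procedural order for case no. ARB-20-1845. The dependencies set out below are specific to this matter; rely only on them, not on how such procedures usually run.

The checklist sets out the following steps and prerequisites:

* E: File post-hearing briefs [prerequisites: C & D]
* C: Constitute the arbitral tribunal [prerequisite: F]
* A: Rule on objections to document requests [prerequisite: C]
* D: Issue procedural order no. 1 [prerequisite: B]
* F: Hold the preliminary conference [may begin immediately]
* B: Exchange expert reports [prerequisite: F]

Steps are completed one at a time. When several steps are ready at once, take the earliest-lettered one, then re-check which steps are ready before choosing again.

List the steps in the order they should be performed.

F B C A D E

Only F has no prerequisites, so it is first.
Now B and C have their prerequisites met. B has the earlier label, so B next.
D now also ready, so the ready set is {C, D}; C has the earlier label → C.
Now A and D have their prerequisites met. A has the earlier label, so A next.
D needed B, now all done → D.
E needed C and D, now all done → E.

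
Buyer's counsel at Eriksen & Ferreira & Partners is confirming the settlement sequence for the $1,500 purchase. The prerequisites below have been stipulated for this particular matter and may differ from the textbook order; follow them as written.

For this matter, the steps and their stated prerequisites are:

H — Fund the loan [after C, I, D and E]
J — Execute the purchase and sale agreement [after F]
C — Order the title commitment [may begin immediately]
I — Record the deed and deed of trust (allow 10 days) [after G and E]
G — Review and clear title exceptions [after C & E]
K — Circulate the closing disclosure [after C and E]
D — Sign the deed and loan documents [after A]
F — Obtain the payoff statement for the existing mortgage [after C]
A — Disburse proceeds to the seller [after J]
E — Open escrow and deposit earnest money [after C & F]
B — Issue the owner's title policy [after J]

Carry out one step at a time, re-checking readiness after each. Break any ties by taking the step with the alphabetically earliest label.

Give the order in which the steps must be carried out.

C, F, E, G, I, J, A, B, D, H, K

C has no prerequisites → C first.
F is the only step now ready → F.
Ready: E and J. E has the earlier label → E.
G and K now also ready, so the ready set is {G, J, K}; G has the earlier label → G.
Now I, J and K have their prerequisites met. I has the earlier label, so I next.
Now J and K have their prerequisites met. J has the earlier label, so J next.
A and B now also ready, so the ready set is {A, B, K}; A has the earlier label → A.
D now also ready, so the ready set is {B, D, K}; B has the earlier label → B.
Now D and K have their prerequisites met. D has the earlier label, so D next.
Now H and K have their prerequisites met. H has the earlier label, so H next.
K is the only step now ready → K.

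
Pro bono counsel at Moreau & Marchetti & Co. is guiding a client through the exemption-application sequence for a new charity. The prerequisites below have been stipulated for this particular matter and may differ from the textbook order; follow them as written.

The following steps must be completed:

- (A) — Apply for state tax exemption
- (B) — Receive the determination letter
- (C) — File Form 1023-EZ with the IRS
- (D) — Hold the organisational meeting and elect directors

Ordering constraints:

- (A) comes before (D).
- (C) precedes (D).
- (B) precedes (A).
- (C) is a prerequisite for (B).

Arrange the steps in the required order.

(C), (B), (A), (D)

Only (C) has no prerequisites, so it is first.
Next only (B) has its prerequisites met → (B).
Next only (A) has its prerequisites met → (A).
(D) is the only step now ready → (D).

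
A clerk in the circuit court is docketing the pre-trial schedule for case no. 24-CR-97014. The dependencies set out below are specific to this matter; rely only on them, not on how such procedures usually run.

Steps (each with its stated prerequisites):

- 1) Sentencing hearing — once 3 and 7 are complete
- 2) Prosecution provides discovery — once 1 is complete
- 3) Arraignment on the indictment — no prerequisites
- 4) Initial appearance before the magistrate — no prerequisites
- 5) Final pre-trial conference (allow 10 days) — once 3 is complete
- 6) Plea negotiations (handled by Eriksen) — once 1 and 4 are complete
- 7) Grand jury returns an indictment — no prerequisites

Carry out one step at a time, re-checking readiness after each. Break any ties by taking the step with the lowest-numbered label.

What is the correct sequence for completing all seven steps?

3 → 4 → 5 → 7 → 1 → 2 → 6

Nothing is required for 3, 4 and 7. 3 has the earlier label → 3 first.
Now 4, 5 and 7 have their prerequisites met. 4 has the earlier label, so 4 next.
Ready: 5 and 7. 5 has the earlier label → 5.
That leaves 7 as the only ready step → 7.
1 needed 3 and 7, now all done → 1.
Now 2 and 6 have their prerequisites met. 2 has the earlier label, so 2 next.
That leaves 6 as the only ready step → 6.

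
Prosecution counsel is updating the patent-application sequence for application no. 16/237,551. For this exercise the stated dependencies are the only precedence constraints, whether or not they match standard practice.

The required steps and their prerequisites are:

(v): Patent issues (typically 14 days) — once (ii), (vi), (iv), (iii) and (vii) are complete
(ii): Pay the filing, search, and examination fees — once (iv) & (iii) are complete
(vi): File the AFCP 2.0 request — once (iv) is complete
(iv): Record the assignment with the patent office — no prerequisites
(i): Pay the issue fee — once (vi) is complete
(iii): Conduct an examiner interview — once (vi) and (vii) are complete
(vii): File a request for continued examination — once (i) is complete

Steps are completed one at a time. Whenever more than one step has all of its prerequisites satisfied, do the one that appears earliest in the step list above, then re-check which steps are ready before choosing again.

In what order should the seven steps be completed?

(iv), (vi), (i), (vii), (iii), (ii), (v)

(iv) has no prerequisites → (iv) first.
Next only (vi) has its prerequisites met → (vi).
(i) needed (vi), now all done → (i).
Next only (vii) has its prerequisites met → (vii).
(iii) needed (vi) and (vii), now all done → (iii).
(ii) needed (iv) and (iii), now all done → (ii).
(v) needed (ii), (vi), (iv), (iii) and (vii), now all done → (v).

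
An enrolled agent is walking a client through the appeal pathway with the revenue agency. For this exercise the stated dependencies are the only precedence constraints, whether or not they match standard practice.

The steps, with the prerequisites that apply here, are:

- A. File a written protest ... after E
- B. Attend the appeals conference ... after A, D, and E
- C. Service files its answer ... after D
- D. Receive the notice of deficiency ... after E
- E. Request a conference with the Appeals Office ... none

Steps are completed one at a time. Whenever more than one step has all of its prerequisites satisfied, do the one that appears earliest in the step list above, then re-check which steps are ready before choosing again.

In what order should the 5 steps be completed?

E A D B C

E is the only step with nothing outstanding, so it goes first.
Ready: A and D. A is listed earlier → A.
D needed E, now all done → D.
B and C are both available; B is listed earlier → B.
That leaves C as the only ready step → C.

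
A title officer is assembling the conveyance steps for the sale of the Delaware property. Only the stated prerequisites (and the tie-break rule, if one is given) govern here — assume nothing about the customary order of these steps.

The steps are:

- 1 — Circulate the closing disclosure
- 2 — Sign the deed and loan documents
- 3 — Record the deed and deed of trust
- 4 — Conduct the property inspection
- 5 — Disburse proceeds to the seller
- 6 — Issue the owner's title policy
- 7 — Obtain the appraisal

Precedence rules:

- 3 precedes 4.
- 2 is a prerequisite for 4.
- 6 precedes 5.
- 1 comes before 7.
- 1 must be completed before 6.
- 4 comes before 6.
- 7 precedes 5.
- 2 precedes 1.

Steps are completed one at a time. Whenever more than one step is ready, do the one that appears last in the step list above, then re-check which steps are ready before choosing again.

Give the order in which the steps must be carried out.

3 → 2 → 4 → 1 → 7 → 6 → 5

3 and 2 have no prerequisites; 3 is listed later, so 3 is first.
Next only 2 has its prerequisites met → 2.
Now 4 and 1 have their prerequisites met. 4 is listed later, so 4 next.
1 is the only step now ready → 1.
Now 7 and 6 have their prerequisites met. 7 is listed later, so 7 next.
Next only 6 has its prerequisites met → 6.
That leaves 5 as the only ready step → 5.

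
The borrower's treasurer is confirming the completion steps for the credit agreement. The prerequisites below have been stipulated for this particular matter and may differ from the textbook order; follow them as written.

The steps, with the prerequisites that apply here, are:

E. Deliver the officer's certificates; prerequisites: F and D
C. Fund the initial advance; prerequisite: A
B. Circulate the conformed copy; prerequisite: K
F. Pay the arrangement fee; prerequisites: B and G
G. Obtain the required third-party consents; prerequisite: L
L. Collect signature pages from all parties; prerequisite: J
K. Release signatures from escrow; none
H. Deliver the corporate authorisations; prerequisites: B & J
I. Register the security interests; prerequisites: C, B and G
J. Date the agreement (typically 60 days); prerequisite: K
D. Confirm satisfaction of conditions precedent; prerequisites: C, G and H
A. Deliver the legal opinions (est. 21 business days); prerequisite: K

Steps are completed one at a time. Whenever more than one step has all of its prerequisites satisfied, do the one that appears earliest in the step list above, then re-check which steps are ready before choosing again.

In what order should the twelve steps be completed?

K B J L G F H A C I D E

K has no prerequisites → K first.
Ready: B, J and A. B is listed earlier → B.
Ready: J and A. J is listed earlier → J.
L, H and A are all available; L is listed earlier → L.
G now also ready, so the ready set is {G, H, A}; G is listed earlier → G.
Now F, H and A have their prerequisites met. F is listed earlier, so F next.
H and A are both available; H is listed earlier → H.
A needed K, now all done → A.
C is the only step now ready → C.
Now I and D have their prerequisites met. I is listed earlier, so I next.
D is the only step now ready → D.
That leaves E as the only ready step → E.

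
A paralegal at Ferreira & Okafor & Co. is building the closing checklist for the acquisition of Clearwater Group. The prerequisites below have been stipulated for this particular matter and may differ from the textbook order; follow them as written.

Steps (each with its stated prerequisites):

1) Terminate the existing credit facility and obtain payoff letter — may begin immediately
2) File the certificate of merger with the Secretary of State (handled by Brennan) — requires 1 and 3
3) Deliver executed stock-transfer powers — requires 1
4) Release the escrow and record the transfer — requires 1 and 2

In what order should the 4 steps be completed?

1 3 2 4

Only 1 has no prerequisites, so it is first.
3 is the only step now ready → 3.
2 needed 1 and 3, now all done → 2.
4 needed 1 and 2, now all done → 4.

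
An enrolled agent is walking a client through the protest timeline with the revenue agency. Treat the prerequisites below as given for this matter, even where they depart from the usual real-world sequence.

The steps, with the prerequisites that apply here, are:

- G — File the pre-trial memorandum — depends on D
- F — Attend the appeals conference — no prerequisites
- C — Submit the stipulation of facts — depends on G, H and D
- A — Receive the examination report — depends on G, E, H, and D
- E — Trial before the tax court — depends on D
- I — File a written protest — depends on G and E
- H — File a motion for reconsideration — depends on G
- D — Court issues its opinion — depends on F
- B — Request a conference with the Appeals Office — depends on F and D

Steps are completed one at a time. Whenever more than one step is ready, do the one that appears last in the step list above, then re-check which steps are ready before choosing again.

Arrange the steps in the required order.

F D B E G H I A C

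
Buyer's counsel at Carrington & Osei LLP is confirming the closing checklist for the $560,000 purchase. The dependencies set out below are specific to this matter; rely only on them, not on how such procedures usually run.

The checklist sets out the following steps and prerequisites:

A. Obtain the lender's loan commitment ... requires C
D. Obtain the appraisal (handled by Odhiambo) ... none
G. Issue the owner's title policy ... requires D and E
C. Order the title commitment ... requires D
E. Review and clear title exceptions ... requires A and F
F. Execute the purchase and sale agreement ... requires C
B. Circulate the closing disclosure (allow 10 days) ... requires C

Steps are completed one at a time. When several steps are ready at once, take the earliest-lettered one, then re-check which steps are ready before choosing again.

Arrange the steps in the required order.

D C A B F E G

D is the only step with nothing outstanding, so it goes first.
C is the only step now ready → C.
Now A, B and F have their prerequisites met. A has the earlier label, so A next.
Ready: B and F. B has the earlier label → B.
That leaves F as the only ready step → F.
E needed A and F, now all done → E.
Next only G has its prerequisites met → G.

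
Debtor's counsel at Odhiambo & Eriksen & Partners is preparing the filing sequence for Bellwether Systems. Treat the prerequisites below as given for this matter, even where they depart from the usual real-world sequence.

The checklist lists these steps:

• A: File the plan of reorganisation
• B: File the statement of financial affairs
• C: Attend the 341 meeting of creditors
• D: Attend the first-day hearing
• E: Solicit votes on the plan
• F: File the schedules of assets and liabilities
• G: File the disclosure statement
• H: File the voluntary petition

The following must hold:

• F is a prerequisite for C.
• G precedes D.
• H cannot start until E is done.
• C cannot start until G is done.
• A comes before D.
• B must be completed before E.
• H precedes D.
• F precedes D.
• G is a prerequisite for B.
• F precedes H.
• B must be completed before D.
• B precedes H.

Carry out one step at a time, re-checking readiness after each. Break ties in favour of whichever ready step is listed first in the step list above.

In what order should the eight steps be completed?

A, F and G have no prerequisites; A is listed earlier, so A is first.
F and G are both available; F is listed earlier → F.
That leaves G as the only ready step → G.
Ready: B and C. B is listed earlier → B.
Now C and E have their prerequisites met. C is listed earlier, so C next.
E needed B, now all done → E.
H is the only step now ready → H.
D is the only step now ready → D.

A → F → G → B → C → E → H → D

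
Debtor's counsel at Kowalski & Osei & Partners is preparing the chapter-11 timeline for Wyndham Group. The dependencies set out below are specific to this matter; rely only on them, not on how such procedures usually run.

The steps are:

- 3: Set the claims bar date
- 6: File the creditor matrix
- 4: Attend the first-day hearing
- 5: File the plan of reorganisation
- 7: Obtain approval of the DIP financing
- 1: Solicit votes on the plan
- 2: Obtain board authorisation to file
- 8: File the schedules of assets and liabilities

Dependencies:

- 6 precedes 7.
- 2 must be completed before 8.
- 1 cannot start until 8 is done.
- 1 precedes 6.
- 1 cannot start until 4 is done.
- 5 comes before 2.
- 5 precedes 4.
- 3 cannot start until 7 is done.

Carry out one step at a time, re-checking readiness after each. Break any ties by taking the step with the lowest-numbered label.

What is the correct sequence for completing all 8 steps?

5 2 4 8 1 6 7 3

5 is the only step with nothing outstanding, so it goes first.
Ready: 2 and 4. 2 has the earlier label → 2.
4 and 8 are both available; 4 has the earlier label → 4.
That leaves 8 as the only ready step → 8.
1 is the only step now ready → 1.
That leaves 6 as the only ready step → 6.
7 needed 6, now all done → 7.
3 needed 7, now all done → 3.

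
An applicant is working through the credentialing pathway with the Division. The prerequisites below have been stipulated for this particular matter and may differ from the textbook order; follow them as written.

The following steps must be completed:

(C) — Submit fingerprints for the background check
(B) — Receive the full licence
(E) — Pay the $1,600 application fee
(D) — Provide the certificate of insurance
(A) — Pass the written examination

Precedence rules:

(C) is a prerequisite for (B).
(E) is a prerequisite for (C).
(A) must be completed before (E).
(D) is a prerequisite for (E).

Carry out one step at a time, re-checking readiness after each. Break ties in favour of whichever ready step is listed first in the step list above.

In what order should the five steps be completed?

(D) → (A) → (E) → (C) → (B)

Nothing is required for (D) and (A). (D) is listed earlier → (D) first.
Next only (A) has its prerequisites met → (A).
(E) needed (D) and (A), now all done → (E).
(C) is the only step now ready → (C).
That leaves (B) as the only ready step → (B).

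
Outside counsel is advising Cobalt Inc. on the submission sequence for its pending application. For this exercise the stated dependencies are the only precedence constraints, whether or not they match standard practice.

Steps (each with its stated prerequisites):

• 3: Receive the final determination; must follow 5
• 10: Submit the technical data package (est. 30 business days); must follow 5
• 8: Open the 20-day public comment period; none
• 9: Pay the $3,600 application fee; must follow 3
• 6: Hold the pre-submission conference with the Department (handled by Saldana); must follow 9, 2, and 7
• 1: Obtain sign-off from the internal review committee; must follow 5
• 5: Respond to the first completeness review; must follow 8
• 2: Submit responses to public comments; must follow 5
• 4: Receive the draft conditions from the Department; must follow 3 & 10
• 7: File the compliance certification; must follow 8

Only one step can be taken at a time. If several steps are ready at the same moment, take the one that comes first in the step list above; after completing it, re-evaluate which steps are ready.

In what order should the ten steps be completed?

8 5 3 10 9 1 2 4 7 6

Only 8 has no prerequisites, so it is first.
5 and 7 are both available; 5 is listed earlier → 5.
Now 3, 10, 1, 2 and 7 have their prerequisites met. 3 is listed earlier, so 3 next.
9 now also ready, so the ready set is {10, 9, 1, 2, 7}; 10 is listed earlier → 10.
4 now also ready, so the ready set is {9, 1, 2, 4, 7}; 9 is listed earlier → 9.
1, 2, 4 and 7 are all available; 1 is listed earlier → 1.
Ready: 2, 4 and 7. 2 is listed earlier → 2.
4 and 7 are both available; 4 is listed earlier → 4.
Next only 7 has its prerequisites met → 7.
6 needed 9, 2 and 7, now all done → 6.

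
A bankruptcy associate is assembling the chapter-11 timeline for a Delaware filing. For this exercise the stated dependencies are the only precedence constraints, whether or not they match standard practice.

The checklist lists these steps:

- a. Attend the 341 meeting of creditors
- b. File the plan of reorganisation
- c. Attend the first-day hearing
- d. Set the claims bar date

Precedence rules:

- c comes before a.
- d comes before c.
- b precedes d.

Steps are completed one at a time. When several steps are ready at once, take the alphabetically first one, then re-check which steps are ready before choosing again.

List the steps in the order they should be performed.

Only b has no prerequisites, so it is first.
d is the only step now ready → d.
c needed d, now all done → c.
a needed c, now all done → a.

b, d, c, a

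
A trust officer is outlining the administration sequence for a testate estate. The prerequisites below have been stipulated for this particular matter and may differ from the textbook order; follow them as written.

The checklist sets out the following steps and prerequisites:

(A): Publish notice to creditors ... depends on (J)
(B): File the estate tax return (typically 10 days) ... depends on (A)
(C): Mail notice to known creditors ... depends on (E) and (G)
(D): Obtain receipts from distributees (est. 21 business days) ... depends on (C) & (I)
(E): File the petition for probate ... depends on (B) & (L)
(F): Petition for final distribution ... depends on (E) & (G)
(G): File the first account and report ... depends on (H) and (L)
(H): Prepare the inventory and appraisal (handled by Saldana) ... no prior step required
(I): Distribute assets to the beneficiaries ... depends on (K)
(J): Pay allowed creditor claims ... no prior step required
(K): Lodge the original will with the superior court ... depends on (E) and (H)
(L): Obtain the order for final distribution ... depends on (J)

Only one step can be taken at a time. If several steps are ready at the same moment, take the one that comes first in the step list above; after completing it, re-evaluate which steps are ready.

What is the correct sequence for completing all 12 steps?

(H) → (J) → (A) → (B) → (L) → (E) → (G) → (C) → (F) → (K) → (I) → (D)

(H) and (J) have no prerequisites; (H) is listed earlier, so (H) is first.
Next only (J) has its prerequisites met → (J).
Now (A) and (L) have their prerequisites met. (A) is listed earlier, so (A) next.
(B) and (L) are both available; (B) is listed earlier → (B).
Next only (L) has its prerequisites met → (L).
Ready: (E) and (G). (E) is listed earlier → (E).
Now (G) and (K) have their prerequisites met. (G) is listed earlier, so (G) next.
(C) and (F) now also ready, so the ready set is {(C), (F), (K)}; (C) is listed earlier → (C).
(F) and (K) are both available; (F) is listed earlier → (F).
Next only (K) has its prerequisites met → (K).
(I) needed (K), now all done → (I).
(D) needed (C) and (I), now all done → (D).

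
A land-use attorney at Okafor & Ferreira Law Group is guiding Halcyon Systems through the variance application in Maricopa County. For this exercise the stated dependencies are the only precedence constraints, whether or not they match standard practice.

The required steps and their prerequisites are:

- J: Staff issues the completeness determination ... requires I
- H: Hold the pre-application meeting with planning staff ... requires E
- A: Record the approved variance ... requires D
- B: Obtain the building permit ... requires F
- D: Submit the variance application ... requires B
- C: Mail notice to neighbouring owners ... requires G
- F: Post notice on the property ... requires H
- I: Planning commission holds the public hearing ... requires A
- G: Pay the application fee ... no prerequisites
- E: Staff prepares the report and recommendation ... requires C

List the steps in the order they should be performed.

G, C, E, H, F, B, D, A, I, J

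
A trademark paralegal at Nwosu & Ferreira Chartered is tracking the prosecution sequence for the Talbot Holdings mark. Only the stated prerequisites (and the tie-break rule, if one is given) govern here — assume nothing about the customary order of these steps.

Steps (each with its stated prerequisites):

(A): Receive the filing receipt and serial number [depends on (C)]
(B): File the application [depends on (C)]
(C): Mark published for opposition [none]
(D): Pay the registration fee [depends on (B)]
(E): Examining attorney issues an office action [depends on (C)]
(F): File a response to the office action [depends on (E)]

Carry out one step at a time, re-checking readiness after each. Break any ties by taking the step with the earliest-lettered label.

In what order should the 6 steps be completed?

(C) → (A) → (B) → (D) → (E) → (F)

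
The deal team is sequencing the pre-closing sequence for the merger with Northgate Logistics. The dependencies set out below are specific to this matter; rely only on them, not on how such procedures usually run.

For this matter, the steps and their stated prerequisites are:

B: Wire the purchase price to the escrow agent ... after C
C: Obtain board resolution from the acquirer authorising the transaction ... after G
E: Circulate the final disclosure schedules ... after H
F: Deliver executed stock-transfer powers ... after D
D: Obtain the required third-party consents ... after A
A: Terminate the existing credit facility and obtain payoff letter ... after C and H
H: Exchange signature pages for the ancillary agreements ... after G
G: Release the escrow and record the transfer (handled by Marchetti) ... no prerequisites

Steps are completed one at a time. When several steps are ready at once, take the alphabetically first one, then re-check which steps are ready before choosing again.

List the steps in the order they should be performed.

G, C, B, H, A, D, E, F

G has no prerequisites → G first.
C and H are both available; C has the earlier label → C.
B now also ready, so the ready set is {B, H}; B has the earlier label → B.
H needed G, now all done → H.
Ready: A and E. A has the earlier label → A.
D now also ready, so the ready set is {D, E}; D has the earlier label → D.
F now also ready, so the ready set is {E, F}; E has the earlier label → E.
F needed D, now all done → F.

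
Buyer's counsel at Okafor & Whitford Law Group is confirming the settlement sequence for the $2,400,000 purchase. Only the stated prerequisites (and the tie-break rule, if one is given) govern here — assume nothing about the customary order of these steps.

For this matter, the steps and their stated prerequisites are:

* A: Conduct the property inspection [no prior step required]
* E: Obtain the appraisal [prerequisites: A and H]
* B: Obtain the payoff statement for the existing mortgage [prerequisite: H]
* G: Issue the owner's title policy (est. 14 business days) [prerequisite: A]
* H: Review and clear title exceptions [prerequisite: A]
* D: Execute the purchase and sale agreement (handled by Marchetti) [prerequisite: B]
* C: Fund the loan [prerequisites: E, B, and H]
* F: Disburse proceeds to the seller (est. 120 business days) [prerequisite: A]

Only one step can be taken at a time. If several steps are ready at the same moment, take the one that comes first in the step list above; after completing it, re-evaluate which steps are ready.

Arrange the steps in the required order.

A, G, H, E, B, D, C, F

Only A has no prerequisites, so it is first.
G, H and F are all available; G is listed earlier → G.
H and F are both available; H is listed earlier → H.
E, B and F are all available; E is listed earlier → E.
Now B and F have their prerequisites met. B is listed earlier, so B next.
D and C now also ready, so the ready set is {D, C, F}; D is listed earlier → D.
Now C and F have their prerequisites met. C is listed earlier, so C next.
F needed A, now all done → F.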